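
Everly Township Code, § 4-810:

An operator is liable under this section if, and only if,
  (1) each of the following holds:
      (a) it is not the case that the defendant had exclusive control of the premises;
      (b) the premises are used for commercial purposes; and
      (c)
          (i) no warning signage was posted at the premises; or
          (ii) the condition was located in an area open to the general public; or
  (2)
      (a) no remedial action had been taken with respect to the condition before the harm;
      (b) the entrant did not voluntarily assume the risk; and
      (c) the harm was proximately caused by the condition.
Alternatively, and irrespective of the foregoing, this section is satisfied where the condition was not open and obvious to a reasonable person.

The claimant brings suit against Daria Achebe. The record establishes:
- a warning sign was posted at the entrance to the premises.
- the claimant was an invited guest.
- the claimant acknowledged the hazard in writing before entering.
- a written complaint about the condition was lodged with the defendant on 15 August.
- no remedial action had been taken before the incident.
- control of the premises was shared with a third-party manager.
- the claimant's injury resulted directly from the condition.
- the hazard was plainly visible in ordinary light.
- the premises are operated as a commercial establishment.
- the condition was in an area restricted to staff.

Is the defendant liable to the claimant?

No — not liable.

(a) not (exclusive control) — holds.
(b) commercial use — satisfied.
(i) no signage posted — not met.
(ii) public area — fails.
(c): F OR F → false.
(1): T AND T AND F → false.
(a) no remedial action — met.
(b) no assumed risk — not met.
(c) proximate cause — met.
(2) = T AND F AND T = false.
Overall = F OR F = false.
Exception (not open/obvious) — not satisfied.
Result: main false OR exception false → false.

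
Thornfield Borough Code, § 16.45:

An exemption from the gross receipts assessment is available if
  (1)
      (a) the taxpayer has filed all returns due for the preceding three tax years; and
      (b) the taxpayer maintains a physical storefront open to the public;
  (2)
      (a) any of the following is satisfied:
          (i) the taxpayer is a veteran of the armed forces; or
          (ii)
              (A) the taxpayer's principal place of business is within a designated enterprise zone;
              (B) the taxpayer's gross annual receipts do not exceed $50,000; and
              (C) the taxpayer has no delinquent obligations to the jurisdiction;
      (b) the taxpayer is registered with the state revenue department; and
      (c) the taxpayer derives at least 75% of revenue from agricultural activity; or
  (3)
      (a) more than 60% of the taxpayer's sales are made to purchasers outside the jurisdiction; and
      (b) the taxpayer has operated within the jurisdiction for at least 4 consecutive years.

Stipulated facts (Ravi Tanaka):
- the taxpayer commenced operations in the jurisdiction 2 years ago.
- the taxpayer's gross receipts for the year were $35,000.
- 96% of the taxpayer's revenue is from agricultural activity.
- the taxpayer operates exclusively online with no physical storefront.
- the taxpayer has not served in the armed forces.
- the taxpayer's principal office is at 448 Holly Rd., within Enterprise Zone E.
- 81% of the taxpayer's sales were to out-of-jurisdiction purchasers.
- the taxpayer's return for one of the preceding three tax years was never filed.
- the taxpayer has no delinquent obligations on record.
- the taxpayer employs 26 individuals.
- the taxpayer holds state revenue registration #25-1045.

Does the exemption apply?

(a) returns current — not met.
(b) has storefront — not satisfied.
(1): F AND F → false.
(i) veteran — not met.
(A) in enterprise zone — met.
(B) receipts ≤ $50,000 — met.
(C) no delinquency — holds.
(ii) = T AND T AND T = true.
So (a) is satisfied (F OR T).
(b) state-registered — satisfied.
(c) ≥75% agricultural — satisfied.
(2) = T AND T AND T = true.
(a) >60% out-of-jur. sales — satisfied.
(b) ≥ 4 yrs in jurisdiction — fails.
So (3) is not satisfied (T AND F).
So Overall is satisfied (F OR T OR F).

Yes — exempt.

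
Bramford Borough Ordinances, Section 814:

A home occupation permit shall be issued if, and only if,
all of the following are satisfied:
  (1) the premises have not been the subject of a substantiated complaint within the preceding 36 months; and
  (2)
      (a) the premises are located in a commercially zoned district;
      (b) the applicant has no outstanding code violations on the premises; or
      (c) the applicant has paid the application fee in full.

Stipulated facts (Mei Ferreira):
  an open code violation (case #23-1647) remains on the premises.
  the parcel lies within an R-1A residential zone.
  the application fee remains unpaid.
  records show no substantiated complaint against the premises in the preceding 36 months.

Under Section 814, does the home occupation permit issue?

(1) no complaint in 36 mo. — holds.
(a) commercially zoned — fails.
(b) no code violations — not met.
(c) fee paid — not satisfied.
(2) = F OR F OR F = false.
So Overall is not satisfied (T AND F).

No — denied.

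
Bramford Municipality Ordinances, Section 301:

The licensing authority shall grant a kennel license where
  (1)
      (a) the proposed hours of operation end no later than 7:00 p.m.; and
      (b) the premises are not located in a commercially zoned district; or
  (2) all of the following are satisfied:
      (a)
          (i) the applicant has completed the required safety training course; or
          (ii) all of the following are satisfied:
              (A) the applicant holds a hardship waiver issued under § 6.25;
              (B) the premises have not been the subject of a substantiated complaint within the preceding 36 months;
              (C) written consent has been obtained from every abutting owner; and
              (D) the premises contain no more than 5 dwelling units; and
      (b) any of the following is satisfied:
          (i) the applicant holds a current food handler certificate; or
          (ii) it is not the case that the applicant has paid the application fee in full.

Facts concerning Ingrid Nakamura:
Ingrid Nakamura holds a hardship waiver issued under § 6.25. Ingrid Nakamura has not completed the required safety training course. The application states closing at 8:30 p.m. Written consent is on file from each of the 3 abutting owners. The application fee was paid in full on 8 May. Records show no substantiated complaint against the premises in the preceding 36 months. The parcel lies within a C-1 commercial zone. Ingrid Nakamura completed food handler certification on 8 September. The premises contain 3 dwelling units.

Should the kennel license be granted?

(a) closes by 7 p.m. — not met.
(b) not (commercially zoned) — fails.
(1): F AND F → false.
(i) safety training — fails.
(A) hardship waiver — holds.
(B) no complaint in 36 mo. — met.
(C) all abutters consent — satisfied.
(D) ≤ 5 units — satisfied.
(ii): T AND T AND T AND T → true.
So (a) is satisfied (F OR T).
(i) food handler cert. — holds.
(ii) not (fee paid) — not met.
(b): T OR F → true.
(2) = T AND T = true.
So Overall is satisfied (F OR T).

Yes — granted.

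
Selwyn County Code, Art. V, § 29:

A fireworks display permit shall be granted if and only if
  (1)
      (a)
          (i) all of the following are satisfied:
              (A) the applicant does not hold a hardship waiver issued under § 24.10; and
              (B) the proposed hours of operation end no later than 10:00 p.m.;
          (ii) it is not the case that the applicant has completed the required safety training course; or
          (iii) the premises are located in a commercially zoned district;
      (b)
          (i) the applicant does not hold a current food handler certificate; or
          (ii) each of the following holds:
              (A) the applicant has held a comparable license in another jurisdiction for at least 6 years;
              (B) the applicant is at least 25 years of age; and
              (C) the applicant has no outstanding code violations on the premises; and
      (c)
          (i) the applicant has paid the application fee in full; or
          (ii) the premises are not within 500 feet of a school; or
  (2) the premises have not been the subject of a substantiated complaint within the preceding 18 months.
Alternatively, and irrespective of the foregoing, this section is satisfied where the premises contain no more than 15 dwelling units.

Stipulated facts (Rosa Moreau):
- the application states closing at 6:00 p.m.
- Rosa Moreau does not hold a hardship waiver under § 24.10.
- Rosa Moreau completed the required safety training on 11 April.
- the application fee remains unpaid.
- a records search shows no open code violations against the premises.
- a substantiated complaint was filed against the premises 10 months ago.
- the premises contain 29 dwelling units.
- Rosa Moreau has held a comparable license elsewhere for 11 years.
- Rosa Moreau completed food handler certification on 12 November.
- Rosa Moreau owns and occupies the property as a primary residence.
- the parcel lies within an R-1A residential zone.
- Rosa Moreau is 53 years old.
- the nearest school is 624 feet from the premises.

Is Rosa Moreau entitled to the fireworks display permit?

(A) not (hardship waiver) — satisfied.
(B) closes by 10 p.m. — met.
(i) = T AND T = true.
(ii) not (safety training) — not met.
(iii) commercially zoned — not satisfied.
(a): T OR F OR F → true.
(i) not (food handler cert.) — fails.
(A) prior license ≥ 6 yr — met.
(B) age ≥ 25 — satisfied.
(C) no code violations — satisfied.
(ii): T AND T AND T → true.
So (b) is satisfied (F OR T).
(i) fee paid — fails.
(ii) ≥500 ft from school — satisfied.
(c): F OR T → true.
(1) = T AND T AND T = true.
(2) no complaint in 18 mo. — fails.
Overall: T OR F → true.
Exception (≤ 15 units) — not satisfied.
Result: main true OR exception false → true.

Yes — granted.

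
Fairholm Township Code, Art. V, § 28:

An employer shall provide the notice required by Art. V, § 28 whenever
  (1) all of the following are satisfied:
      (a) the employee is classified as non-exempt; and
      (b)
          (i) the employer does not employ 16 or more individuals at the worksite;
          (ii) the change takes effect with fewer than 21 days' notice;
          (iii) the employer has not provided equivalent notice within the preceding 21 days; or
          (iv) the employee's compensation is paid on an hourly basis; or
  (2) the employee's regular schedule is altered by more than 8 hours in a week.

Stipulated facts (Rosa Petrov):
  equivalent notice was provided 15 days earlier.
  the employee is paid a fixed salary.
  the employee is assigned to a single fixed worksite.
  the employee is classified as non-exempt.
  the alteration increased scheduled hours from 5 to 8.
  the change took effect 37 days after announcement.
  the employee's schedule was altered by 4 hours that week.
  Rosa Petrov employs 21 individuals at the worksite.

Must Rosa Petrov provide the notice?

No — not required.

(a) non-exempt — holds.
(i) not (≥ 16 at site) — fails.
(ii) < 21 days' notice — not met.
(iii) no recent notice — not met.
(iv) hourly-paid — not met.
(b) = F OR F OR F OR F = false.
(1): T AND F → false.
(2) schedule shift > 8h — not met.
So Overall is not satisfied (F OR F).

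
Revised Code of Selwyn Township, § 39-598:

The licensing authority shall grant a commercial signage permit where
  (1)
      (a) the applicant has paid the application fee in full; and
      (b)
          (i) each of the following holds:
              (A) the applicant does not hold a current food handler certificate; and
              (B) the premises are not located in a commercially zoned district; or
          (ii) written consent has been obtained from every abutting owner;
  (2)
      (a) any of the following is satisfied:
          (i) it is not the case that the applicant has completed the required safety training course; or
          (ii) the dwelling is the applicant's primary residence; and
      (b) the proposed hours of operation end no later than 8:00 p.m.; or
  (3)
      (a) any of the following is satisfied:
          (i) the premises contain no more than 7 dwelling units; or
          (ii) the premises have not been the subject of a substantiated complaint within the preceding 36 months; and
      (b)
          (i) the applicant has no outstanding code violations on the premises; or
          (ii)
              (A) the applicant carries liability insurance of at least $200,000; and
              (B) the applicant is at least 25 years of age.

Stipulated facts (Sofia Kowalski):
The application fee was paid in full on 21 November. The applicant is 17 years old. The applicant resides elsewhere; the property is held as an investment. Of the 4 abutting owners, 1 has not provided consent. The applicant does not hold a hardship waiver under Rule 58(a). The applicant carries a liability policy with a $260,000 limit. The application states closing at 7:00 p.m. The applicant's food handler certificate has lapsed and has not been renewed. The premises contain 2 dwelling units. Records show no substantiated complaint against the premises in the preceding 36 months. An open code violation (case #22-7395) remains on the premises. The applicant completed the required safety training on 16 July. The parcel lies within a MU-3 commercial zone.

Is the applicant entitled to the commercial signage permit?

No — denied.

(a) fee paid — satisfied.
(A) not (food handler cert.) — satisfied.
(B) not (commercially zoned) — not satisfied.
(i) = T AND F = false.
(ii) all abutters consent — not met.
(b) = F OR F = false.
(1) = T AND F = false.
(i) not (safety training) — fails.
(ii) primary residence — fails.
So (a) is not satisfied (F OR F).
(b) closes by 8 p.m. — holds.
(2) = F AND T = false.
(i) ≤ 7 units — met.
(ii) no complaint in 36 mo. — satisfied.
(a) = T OR T = true.
(i) no code violations — fails.
(A) insurance ≥ $200,000 — holds.
(B) age ≥ 25 — not met.
(ii) = T AND F = false.
(b) = F OR F = false.
(3) = T AND F = false.
So Overall is not satisfied (F OR F OR F).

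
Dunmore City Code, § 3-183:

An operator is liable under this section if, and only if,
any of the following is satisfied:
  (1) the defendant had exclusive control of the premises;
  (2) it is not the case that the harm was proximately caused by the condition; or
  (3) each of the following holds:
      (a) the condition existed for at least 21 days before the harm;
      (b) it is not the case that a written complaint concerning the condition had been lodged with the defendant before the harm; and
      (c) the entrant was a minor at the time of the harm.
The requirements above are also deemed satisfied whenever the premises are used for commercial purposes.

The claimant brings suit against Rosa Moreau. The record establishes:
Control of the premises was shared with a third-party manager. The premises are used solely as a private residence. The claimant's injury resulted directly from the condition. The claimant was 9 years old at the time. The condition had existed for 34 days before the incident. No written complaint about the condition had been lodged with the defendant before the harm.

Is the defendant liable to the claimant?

(1) exclusive control — not met.
(2) not (proximate cause) — not satisfied.
(a) condition ≥21 days old — holds.
(b) not (complaint lodged) — met.
(c) entrant a minor — satisfied.
So (3) is satisfied (T AND T AND T).
Overall: F OR F OR T → true.
Exception (commercial use) — not satisfied.
Result: main true OR exception false → true.

Yes — liable.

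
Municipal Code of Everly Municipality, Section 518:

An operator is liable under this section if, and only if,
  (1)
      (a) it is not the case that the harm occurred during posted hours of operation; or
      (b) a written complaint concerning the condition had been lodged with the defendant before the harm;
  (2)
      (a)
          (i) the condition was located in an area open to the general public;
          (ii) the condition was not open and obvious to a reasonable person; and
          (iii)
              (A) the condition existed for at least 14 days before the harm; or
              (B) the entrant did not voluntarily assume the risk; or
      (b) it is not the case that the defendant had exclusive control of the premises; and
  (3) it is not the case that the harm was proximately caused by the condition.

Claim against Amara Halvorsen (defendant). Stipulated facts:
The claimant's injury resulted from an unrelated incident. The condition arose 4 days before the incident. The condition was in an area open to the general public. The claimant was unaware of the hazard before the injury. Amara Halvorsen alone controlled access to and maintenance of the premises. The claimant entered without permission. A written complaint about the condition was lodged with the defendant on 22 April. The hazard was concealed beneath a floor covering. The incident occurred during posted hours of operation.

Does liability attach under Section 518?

(a) not (during posted hours) — not met.
(b) complaint lodged — satisfied.
So (1) is satisfied (F OR T).
(i) public area — met.
(ii) not open/obvious — satisfied.
(A) condition ≥14 days old — not met.
(B) no assumed risk — holds.
So (iii) is satisfied (F OR T).
(a) = T AND T AND T = true.
(b) not (exclusive control) — not met.
(2): T OR F → true.
(3) not (proximate cause) — met.
Overall: T AND T AND T → true.

Yes — liable.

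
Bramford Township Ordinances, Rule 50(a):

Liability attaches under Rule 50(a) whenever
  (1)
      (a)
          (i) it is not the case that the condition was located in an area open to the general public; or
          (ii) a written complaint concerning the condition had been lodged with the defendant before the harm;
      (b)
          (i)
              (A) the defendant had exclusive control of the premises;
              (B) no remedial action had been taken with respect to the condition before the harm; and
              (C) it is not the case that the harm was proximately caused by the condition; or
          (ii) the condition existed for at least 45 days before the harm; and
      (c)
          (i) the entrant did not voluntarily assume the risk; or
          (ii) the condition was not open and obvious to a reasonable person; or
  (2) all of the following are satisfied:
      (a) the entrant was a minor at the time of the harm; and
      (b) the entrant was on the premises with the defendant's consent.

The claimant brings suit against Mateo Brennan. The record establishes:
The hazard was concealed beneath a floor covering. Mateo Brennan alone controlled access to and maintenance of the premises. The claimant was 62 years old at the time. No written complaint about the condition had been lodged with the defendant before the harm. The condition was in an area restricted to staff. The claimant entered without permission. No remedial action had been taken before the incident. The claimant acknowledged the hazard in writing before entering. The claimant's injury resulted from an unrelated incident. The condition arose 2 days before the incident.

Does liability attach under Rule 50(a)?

Yes — liable.

(i) not (public area) — holds.
(ii) complaint lodged — not satisfied.
So (a) is satisfied (T OR F).
(A) exclusive control — holds.
(B) no remedial action — satisfied.
(C) not (proximate cause) — satisfied.
So (i) is satisfied (T AND T AND T).
(ii) condition ≥45 days old — not met.
(b) = T OR F = true.
(i) no assumed risk — fails.
(ii) not open/obvious — holds.
So (c) is satisfied (F OR T).
So (1) is satisfied (T AND T AND T).
(a) entrant a minor — not satisfied.
(b) consent to enter — not met.
(2): F AND F → false.
So Overall is satisfied (T OR F).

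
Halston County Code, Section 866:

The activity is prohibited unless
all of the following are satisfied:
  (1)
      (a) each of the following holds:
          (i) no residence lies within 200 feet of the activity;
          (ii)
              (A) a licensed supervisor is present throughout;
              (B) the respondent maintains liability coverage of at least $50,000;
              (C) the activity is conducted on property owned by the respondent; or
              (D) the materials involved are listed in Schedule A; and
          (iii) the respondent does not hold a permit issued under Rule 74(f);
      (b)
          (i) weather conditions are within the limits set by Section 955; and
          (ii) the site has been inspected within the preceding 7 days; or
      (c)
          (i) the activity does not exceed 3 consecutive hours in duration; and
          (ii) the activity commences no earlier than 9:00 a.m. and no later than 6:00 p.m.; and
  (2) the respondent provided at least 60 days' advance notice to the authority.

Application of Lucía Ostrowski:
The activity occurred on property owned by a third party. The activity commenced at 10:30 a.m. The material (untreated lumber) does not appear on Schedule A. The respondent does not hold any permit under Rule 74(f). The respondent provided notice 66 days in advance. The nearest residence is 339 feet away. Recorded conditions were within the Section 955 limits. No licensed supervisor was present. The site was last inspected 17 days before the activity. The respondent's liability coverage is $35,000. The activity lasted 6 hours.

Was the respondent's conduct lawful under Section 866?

No — unlawful.

(i) no residence in 200 ft — holds.
(A) supervisor present — not met.
(B) coverage ≥ $50,000 — fails.
(C) own property — not met.
(D) Schedule A material — not satisfied.
(ii) = F OR F OR F OR F = false.
(iii) not (holds permit) — met.
(a): T AND F AND T → false.
(i) weather ok — holds.
(ii) site inspected — not satisfied.
(b): T AND F → false.
(i) ≤ 3 hrs duration — not satisfied.
(ii) start within hours — satisfied.
(c): F AND T → false.
So (1) is not satisfied (F OR F OR F).
(2) ≥60 days' notice — holds.
Overall: F AND T → false.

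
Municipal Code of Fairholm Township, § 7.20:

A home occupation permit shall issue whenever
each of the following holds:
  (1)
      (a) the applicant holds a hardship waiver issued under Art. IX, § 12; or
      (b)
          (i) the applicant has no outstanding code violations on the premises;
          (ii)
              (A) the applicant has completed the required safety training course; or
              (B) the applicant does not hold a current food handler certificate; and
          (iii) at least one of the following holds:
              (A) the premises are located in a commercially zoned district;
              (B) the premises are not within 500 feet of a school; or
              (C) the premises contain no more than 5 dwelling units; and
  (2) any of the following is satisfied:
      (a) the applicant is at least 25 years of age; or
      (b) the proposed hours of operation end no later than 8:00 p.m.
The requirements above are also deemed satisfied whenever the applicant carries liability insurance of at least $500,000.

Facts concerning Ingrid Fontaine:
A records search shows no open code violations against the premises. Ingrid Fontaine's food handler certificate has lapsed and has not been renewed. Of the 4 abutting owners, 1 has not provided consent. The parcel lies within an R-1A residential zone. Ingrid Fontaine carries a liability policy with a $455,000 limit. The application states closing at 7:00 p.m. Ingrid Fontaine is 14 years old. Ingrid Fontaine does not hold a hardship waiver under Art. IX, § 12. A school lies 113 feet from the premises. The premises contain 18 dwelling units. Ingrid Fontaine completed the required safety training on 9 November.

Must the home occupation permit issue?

No — denied.

(a) hardship waiver — not met.
(i) no code violations — satisfied.
(A) safety training — holds.
(B) not (food handler cert.) — met.
(ii) = T OR T = true.
(A) commercially zoned — not satisfied.
(B) ≥500 ft from school — not satisfied.
(C) ≤ 5 units — fails.
(iii): F OR F OR F → false.
So (b) is not satisfied (T AND T AND F).
(1): F OR F → false.
(a) age ≥ 25 — not met.
(b) closes by 8 p.m. — satisfied.
(2): F OR T → true.
Overall = F AND T = false.
Exception (insurance ≥ $500,000) — not satisfied.
Result: main false OR exception false → false.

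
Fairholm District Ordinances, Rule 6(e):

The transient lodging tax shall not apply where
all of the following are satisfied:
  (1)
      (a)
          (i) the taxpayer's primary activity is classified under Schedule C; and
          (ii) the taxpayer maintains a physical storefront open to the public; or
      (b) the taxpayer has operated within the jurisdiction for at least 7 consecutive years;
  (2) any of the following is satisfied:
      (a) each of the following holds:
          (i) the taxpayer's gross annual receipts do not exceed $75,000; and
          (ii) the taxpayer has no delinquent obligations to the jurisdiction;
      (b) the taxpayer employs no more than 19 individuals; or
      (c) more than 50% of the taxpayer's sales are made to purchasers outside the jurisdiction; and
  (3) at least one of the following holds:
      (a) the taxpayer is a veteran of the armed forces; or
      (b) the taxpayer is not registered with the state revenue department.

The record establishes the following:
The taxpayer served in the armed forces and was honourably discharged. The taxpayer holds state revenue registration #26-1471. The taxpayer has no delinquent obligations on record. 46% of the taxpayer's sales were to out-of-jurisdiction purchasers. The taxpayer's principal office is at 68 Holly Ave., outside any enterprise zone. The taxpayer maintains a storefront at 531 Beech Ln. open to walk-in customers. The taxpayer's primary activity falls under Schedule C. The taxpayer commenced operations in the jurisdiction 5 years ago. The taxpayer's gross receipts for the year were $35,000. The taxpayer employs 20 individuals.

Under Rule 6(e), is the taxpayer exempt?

(i) Schedule C activity — holds.
(ii) has storefront — holds.
(a): T AND T → true.
(b) ≥ 7 yrs in jurisdiction — fails.
So (1) is satisfied (T OR F).
(i) receipts ≤ $75,000 — holds.
(ii) no delinquency — satisfied.
(a): T AND T → true.
(b) ≤ 19 employees — not satisfied.
(c) >50% out-of-jur. sales — not satisfied.
(2) = T OR F OR F = true.
(a) veteran — holds.
(b) not (state-registered) — fails.
(3): T OR F → true.
Overall = T AND T AND T = true.

Yes — exempt.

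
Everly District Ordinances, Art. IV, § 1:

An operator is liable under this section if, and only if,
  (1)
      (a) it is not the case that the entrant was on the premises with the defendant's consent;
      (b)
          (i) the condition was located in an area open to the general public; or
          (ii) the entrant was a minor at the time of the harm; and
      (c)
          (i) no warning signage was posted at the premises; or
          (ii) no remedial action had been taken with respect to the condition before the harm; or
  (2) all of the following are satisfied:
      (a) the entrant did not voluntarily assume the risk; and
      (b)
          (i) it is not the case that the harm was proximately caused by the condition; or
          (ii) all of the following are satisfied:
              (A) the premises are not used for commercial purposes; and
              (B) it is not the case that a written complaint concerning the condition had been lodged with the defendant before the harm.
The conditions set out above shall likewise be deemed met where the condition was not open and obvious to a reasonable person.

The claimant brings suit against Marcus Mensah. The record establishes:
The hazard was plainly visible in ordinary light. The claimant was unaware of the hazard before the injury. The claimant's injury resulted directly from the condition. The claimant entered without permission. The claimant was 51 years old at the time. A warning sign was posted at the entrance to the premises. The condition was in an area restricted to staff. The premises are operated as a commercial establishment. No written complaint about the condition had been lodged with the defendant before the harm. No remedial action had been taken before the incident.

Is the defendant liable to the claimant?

(a) not (consent to enter) — satisfied.
(i) public area — fails.
(ii) entrant a minor — not met.
(b) = F OR F = false.
(i) no signage posted — not met.
(ii) no remedial action — met.
(c): F OR T → true.
So (1) is not satisfied (T AND F AND T).
(a) no assumed risk — met.
(i) not (proximate cause) — fails.
(A) not (commercial use) — not satisfied.
(B) not (complaint lodged) — satisfied.
So (ii) is not satisfied (F AND T).
So (b) is not satisfied (F OR F).
(2) = T AND F = false.
So Overall is not satisfied (F OR F).
Exception (not open/obvious) — not satisfied.
Result: main false OR exception false → false.

No — not liable.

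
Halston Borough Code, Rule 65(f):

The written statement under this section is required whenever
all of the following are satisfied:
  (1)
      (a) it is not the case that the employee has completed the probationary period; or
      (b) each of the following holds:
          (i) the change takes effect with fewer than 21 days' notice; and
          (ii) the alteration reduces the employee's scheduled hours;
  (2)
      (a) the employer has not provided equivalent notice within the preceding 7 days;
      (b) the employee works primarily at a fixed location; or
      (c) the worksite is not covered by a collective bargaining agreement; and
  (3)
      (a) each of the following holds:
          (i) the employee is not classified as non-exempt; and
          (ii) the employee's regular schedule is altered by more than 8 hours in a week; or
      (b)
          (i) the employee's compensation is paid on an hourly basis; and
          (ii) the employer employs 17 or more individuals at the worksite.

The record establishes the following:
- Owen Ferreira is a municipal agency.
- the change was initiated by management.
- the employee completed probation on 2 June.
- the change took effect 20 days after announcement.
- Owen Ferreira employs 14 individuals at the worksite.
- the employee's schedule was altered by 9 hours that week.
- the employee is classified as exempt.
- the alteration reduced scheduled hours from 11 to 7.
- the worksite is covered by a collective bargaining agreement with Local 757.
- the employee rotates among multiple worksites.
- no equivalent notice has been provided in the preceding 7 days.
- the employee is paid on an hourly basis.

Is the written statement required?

(a) not (past probation) — fails.
(i) < 21 days' notice — met.
(ii) hours reduced — met.
(b): T AND T → true.
(1): F OR T → true.
(a) no recent notice — holds.
(b) fixed location — not satisfied.
(c) no CBA — not satisfied.
So (2) is satisfied (T OR F OR F).
(i) not (non-exempt) — satisfied.
(ii) schedule shift > 8h — met.
So (a) is satisfied (T AND T).
(i) hourly-paid — met.
(ii) ≥ 17 at site — fails.
So (b) is not satisfied (T AND F).
(3): T OR F → true.
Overall: T AND T AND T → true.

Yes — required.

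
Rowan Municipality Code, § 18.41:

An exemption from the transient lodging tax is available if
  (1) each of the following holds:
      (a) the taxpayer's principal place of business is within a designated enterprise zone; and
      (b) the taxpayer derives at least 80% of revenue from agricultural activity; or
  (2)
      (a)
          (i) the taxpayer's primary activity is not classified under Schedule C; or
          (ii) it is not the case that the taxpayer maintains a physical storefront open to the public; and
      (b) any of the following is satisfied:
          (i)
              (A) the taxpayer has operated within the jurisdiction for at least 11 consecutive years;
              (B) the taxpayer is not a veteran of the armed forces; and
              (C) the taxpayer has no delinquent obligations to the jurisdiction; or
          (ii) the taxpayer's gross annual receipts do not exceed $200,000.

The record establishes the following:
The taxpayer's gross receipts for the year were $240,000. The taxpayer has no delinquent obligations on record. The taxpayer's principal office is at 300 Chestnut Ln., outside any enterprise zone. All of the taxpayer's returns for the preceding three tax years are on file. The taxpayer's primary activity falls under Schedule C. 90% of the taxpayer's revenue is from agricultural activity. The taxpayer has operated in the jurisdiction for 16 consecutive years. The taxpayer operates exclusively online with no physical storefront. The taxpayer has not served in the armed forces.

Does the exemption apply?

Yes — exempt.

(a) in enterprise zone — fails.
(b) ≥80% agricultural — met.
So (1) is not satisfied (F AND T).
(i) not (Schedule C activity) — fails.
(ii) not (has storefront) — holds.
(a): F OR T → true.
(A) ≥ 11 yrs in jurisdiction — satisfied.
(B) not (veteran) — satisfied.
(C) no delinquency — met.
(i): T AND T AND T → true.
(ii) receipts ≤ $200,000 — fails.
(b): T OR F → true.
(2) = T AND T = true.
Overall: F OR T → true.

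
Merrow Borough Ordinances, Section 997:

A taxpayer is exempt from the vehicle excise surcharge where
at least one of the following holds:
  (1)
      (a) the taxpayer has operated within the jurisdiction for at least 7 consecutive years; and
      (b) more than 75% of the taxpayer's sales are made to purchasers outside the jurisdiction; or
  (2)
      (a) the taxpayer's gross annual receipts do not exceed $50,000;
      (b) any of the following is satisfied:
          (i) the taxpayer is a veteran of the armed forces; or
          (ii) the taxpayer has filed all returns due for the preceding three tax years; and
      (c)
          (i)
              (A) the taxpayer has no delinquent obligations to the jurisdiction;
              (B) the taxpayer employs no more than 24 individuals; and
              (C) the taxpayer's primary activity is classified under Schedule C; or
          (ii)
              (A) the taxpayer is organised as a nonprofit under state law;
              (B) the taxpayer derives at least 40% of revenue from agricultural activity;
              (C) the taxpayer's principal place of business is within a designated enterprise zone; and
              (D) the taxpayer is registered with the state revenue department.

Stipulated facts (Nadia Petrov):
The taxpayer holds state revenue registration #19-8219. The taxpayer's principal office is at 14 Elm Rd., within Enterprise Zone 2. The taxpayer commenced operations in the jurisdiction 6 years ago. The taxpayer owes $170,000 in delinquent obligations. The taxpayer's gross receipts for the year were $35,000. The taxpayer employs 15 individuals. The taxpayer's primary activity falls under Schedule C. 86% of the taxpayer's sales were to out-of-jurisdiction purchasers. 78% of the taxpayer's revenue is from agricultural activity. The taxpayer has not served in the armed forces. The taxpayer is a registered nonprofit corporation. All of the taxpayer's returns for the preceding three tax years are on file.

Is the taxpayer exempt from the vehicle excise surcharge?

(a) ≥ 7 yrs in jurisdiction — not satisfied.
(b) >75% out-of-jur. sales — satisfied.
(1): F AND T → false.
(a) receipts ≤ $50,000 — satisfied.
(i) veteran — not satisfied.
(ii) returns current — satisfied.
(b) = F OR T = true.
(A) no delinquency — not met.
(B) ≤ 24 employees — met.
(C) Schedule C activity — satisfied.
(i): F AND T AND T → false.
(A) nonprofit — satisfied.
(B) ≥40% agricultural — holds.
(C) in enterprise zone — met.
(D) state-registered — holds.
(ii): T AND T AND T AND T → true.
(c): F OR T → true.
So (2) is satisfied (T AND T AND T).
Overall = F OR T = true.

Yes — exempt.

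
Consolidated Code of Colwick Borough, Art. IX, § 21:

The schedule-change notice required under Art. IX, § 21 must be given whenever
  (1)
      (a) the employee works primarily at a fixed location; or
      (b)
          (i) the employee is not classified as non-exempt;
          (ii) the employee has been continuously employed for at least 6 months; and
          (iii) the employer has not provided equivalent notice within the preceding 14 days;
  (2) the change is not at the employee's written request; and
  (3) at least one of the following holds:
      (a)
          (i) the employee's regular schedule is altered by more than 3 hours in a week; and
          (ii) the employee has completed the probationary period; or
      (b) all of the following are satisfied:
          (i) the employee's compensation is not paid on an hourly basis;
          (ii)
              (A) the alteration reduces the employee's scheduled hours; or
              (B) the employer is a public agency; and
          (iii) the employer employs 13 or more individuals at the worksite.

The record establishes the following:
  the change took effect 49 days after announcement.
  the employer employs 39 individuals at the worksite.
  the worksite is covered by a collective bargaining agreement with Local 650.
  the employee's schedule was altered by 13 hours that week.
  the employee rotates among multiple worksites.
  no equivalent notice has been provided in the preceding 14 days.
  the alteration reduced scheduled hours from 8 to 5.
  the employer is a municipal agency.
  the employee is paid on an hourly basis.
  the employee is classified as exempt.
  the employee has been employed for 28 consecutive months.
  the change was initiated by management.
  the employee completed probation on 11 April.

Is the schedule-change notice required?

Yes — required.

(a) fixed location — fails.
(i) not (non-exempt) — satisfied.
(ii) tenure ≥ 6 mo. — satisfied.
(iii) no recent notice — satisfied.
So (b) is satisfied (T AND T AND T).
So (1) is satisfied (F OR T).
(2) not employee-requested — satisfied.
(i) schedule shift > 3h — met.
(ii) past probation — met.
(a) = T AND T = true.
(i) not (hourly-paid) — fails.
(A) hours reduced — met.
(B) public agency — holds.
(ii): T OR T → true.
(iii) ≥ 13 at site — satisfied.
So (b) is not satisfied (F AND T AND T).
So (3) is satisfied (T OR F).
Overall = T AND T AND T = true.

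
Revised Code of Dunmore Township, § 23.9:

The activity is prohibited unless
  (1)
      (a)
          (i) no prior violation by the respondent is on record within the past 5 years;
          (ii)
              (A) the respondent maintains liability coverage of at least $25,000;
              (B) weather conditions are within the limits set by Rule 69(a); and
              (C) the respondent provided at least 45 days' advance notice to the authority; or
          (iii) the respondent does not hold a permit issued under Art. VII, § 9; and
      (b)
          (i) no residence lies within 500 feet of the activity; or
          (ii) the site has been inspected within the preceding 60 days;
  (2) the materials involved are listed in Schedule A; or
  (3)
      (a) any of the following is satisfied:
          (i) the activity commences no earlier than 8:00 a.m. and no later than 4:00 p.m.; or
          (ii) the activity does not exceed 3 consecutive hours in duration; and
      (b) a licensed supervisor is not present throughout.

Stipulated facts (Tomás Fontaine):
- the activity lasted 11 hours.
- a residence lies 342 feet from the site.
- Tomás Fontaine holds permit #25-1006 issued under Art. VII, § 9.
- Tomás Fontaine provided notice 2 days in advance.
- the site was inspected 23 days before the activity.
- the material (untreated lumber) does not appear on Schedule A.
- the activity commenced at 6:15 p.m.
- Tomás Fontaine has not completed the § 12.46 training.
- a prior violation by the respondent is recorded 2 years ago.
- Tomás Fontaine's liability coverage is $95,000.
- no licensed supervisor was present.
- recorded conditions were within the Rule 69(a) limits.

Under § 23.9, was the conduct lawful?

No — unlawful.

(i) no prior violation — not satisfied.
(A) coverage ≥ $25,000 — holds.
(B) weather ok — met.
(C) ≥45 days' notice — not satisfied.
(ii): T AND T AND F → false.
(iii) not (holds permit) — fails.
(a): F OR F OR F → false.
(i) no residence in 500 ft — not met.
(ii) site inspected — met.
(b) = F OR T = true.
(1) = F AND T = false.
(2) Schedule A material — not satisfied.
(i) start within hours — not satisfied.
(ii) ≤ 3 hrs duration — fails.
So (a) is not satisfied (F OR F).
(b) not (supervisor present) — holds.
So (3) is not satisfied (F AND T).
So Overall is not satisfied (F OR F OR F).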